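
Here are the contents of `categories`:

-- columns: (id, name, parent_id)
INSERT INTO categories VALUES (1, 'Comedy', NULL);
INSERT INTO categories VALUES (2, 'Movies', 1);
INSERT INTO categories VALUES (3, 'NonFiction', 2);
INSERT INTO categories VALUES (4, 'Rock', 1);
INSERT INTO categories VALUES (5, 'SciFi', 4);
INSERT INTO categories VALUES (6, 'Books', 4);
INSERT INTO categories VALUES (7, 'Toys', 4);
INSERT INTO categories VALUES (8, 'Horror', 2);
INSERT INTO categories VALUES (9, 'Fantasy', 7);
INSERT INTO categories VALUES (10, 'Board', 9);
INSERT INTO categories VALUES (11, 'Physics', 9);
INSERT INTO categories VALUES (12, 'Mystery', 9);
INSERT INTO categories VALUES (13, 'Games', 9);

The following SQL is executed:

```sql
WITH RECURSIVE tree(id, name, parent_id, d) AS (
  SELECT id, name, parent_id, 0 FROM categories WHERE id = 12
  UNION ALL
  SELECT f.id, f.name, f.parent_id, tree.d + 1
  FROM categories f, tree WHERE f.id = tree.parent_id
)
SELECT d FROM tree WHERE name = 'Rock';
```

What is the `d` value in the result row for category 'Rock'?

Base: id=12 (Mystery), parent_id=9, d 0.
Iteration 1: join on id=9 -> Fantasy (id 9, parent_id=7, d 1).
Iteration 2: join on id=7 -> Toys (id 7, parent_id=4, d 2).
Iteration 3: join on id=4 -> Rock (id 4, parent_id=1, d 3).
Iteration 4: join on id=1 -> Comedy (id 1, parent_id=NULL, d 4).
Iteration 5: parent_id is NULL; no match; recursion stops.

3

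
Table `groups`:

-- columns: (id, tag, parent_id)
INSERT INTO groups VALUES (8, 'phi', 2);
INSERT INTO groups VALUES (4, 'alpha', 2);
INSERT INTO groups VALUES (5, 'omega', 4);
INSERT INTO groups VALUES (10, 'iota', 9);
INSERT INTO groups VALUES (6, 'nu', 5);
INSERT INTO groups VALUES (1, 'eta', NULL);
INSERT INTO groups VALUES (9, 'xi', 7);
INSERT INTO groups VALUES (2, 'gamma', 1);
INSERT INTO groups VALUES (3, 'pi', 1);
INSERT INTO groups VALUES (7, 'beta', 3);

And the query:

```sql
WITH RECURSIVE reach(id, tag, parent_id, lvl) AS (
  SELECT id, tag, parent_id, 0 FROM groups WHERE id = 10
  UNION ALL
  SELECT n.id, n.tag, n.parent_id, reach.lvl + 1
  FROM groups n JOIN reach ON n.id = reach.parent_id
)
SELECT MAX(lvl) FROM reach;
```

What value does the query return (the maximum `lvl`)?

4

Base: id=10 (iota), parent_id=9, lvl 0.
Iteration 1: join on id=9 -> xi (id 9, parent_id=7, lvl 1).
Iteration 2: join on id=7 -> beta (id 7, parent_id=3, lvl 2).
Iteration 3: join on id=3 -> pi (id 3, parent_id=1, lvl 3).
Iteration 4: join on id=1 -> eta (id 1, parent_id=NULL, lvl 4).
Iteration 5: parent_id is NULL; no match; recursion stops.
lvl values: 0, 1, 2, 3, 4; the maximum is 4.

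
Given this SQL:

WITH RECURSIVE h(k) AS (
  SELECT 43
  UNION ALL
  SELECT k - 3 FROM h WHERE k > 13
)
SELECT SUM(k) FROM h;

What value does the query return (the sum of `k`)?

Base: k=43.
Iteration 1: 43 > 13 holds -> k = 43 - 3 = 40.
Iteration 2: 40 > 13 holds -> k = 40 - 3 = 37.
Iteration 3: 37 > 13 holds -> k = 37 - 3 = 34.
Iteration 4: 34 > 13 holds -> k = 34 - 3 = 31.
Iteration 5: 31 > 13 holds -> k = 31 - 3 = 28.
Iteration 6: 28 > 13 holds -> k = 28 - 3 = 25.
Iteration 7: 25 > 13 holds -> k = 25 - 3 = 22.
Iteration 8: 22 > 13 holds -> k = 22 - 3 = 19.
Iteration 9: 19 > 13 holds -> k = 19 - 3 = 16.
Iteration 10: 16 > 13 holds -> k = 16 - 3 = 13.
Iteration 11: 13 > 13 fails; recursion stops.
SUM(k) = 43 + 40 + 37 + 34 + 31 + 28 + 25 + 22 + 19 + 16 + 13 = 308.

308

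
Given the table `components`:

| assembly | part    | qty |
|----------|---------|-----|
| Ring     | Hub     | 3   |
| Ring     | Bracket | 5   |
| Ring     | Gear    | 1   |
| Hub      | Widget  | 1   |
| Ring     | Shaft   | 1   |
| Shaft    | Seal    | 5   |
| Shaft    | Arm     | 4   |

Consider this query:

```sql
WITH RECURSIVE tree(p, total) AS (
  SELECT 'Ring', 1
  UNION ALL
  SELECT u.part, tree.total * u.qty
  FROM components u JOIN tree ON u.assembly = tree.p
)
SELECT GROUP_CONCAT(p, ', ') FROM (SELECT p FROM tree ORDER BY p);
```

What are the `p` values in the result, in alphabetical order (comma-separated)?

Arm, Bracket, Gear, Hub, Ring, Seal, Shaft, Widget

Base: (Ring, total=1).
Iteration 1: components of {Ring} -> Bracket = 1*5 = 5, Gear = 1*1 = 1, Hub = 1*3 = 3, Shaft = 1*1 = 1.
Iteration 2: components of {Bracket,Gear,Hub,Shaft} -> Arm = 1*4 = 4, Seal = 1*5 = 5, Widget = 3*1 = 3.
Iteration 3: no further components; recursion stops.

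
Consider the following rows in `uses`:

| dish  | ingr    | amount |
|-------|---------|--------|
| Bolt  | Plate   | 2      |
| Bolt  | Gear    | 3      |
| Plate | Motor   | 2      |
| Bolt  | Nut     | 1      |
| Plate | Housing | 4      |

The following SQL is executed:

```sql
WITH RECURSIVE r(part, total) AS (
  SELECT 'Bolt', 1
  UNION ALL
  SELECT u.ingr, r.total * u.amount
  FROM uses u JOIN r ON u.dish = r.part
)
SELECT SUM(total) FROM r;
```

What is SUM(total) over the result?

19

Base: (Bolt, total=1).
Iteration 1: components of {Bolt} -> Gear = 1*3 = 3, Nut = 1*1 = 1, Plate = 1*2 = 2.
Iteration 2: components of {Gear,Nut,Plate} -> Housing = 2*4 = 8, Motor = 2*2 = 4.
Iteration 3: no further components; recursion stops.
SUM(total) = 1 + 2 + 3 + 1 + 4 + 8 = 19.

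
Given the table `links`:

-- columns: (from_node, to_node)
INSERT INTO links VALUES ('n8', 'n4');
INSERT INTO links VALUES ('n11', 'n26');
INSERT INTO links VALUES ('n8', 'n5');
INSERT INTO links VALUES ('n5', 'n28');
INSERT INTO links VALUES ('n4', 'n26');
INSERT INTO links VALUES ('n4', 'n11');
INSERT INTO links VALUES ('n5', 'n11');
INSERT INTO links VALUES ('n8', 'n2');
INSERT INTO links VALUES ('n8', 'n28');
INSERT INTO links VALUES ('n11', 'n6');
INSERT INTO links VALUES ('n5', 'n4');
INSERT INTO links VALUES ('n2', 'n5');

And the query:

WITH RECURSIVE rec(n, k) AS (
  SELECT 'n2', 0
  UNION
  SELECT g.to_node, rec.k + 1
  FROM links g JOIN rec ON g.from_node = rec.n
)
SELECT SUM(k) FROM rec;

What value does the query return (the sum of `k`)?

24

Base: (n2, k=0).
Iteration 1: edges from {n2} -> (n5, k=1).
Iteration 2: edges from {n5} -> (n11, k=2), (n28, k=2), (n4, k=2).
Iteration 3: edges from {n11,n28,n4} -> (n11, k=3), (n26, k=3), (n6, k=3). [UNION drops 1 duplicate row(s)]
Iteration 4: edges from {n11,n26,n6} -> (n26, k=4), (n6, k=4).
Iteration 5: no outgoing edges from {n26,n6}; recursion stops.
SUM(k) = 0 + 1 + 2 + 2 + 2 + 3 + 3 + 3 + 4 + 4 = 24.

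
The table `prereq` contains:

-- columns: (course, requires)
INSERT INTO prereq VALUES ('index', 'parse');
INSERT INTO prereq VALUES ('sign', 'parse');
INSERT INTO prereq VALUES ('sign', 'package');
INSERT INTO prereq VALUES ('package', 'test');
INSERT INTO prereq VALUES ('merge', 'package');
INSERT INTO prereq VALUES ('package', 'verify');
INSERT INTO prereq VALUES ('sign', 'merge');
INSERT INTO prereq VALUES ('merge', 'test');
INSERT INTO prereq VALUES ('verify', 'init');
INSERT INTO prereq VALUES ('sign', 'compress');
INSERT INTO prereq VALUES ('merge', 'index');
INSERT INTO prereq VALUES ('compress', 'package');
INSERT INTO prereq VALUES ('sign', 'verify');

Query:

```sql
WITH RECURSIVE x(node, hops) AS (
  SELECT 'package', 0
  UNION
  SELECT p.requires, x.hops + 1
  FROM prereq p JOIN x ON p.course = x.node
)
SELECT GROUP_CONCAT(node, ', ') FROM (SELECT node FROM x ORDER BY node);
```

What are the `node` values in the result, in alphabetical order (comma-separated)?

init, package, test, verify

Base: (package, hops=0).
Iteration 1: edges from {package} -> (test, hops=1), (verify, hops=1).
Iteration 2: edges from {test,verify} -> (init, hops=2).
Iteration 3: no outgoing edges from {init}; recursion stops.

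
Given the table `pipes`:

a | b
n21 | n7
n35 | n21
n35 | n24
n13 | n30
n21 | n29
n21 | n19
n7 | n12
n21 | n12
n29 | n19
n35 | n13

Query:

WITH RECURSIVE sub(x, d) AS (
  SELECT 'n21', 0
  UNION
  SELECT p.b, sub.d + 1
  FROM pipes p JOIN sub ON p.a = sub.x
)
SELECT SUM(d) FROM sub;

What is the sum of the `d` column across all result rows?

Base: (n21, d=0).
Iteration 1: edges from {n21} -> (n12, d=1), (n19, d=1), (n29, d=1), (n7, d=1).
Iteration 2: edges from {n12,n19,n29,n7} -> (n12, d=2), (n19, d=2).
Iteration 3: no outgoing edges from {n12,n19}; recursion stops.
SUM(d) = 0 + 1 + 1 + 1 + 1 + 2 + 2 = 8.

8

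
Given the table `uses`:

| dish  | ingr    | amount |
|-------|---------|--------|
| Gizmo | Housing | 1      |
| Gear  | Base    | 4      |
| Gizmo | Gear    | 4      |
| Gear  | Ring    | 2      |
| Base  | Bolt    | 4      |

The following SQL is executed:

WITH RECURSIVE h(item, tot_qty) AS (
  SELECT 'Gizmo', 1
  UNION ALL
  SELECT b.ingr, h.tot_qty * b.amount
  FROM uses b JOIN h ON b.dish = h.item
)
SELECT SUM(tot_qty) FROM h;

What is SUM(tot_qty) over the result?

94

Base: (Gizmo, tot_qty=1).
Iteration 1: components of {Gizmo} -> Gear = 1*4 = 4, Housing = 1*1 = 1.
Iteration 2: components of {Gear,Housing} -> Base = 4*4 = 16, Ring = 4*2 = 8.
Iteration 3: components of {Base,Ring} -> Bolt = 16*4 = 64.
Iteration 4: no further components; recursion stops.
SUM(tot_qty) = 1 + 4 + 1 + 16 + 8 + 64 = 94.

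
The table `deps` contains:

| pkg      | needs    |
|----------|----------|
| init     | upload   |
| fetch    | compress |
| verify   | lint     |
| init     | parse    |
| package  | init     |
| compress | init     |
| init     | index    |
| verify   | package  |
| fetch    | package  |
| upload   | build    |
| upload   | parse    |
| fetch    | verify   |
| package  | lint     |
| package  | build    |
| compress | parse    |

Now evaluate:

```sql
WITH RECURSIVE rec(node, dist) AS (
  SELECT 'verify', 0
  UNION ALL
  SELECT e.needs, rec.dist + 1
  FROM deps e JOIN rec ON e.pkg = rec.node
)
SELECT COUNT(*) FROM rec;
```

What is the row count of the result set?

11

Base: (verify, dist=0).
Iteration 1: edges from {verify} -> (lint, dist=1), (package, dist=1).
Iteration 2: edges from {lint,package} -> (build, dist=2), (init, dist=2), (lint, dist=2).
Iteration 3: edges from {build,init,lint} -> (index, dist=3), (parse, dist=3), (upload, dist=3).
Iteration 4: edges from {index,parse,upload} -> (build, dist=4), (parse, dist=4).
Iteration 5: no outgoing edges from {build,parse}; recursion stops.
Total rows emitted: 11.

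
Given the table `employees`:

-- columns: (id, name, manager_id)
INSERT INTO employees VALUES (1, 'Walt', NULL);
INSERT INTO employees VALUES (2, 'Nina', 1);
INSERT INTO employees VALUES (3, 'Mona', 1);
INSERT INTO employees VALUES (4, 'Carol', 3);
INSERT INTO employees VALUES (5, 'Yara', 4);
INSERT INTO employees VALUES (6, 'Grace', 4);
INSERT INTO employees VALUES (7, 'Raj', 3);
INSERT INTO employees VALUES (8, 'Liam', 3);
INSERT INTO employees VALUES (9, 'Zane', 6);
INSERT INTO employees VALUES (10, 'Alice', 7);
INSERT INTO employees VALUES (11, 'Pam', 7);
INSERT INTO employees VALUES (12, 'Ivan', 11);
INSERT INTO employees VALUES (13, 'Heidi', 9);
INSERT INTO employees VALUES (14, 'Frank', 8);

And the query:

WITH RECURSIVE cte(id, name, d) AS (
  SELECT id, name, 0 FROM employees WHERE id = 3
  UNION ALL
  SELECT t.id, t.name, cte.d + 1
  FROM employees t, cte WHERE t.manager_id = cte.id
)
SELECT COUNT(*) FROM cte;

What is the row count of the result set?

12

Base: id=3 (Mona) at d 0.
Iteration 1: rows with manager_id in {3} -> Carol (id 4, d 1), Raj (id 7, d 1), Liam (id 8, d 1).
Iteration 2: rows with manager_id in {4,7,8} -> Yara (id 5, d 2), Grace (id 6, d 2), Alice (id 10, d 2), Pam (id 11, d 2), Frank (id 14, d 2).
Iteration 3: rows with manager_id in {5,6,10,11,14} -> Zane (id 9, d 3), Ivan (id 12, d 3).
Iteration 4: rows with manager_id in {9,12} -> Heidi (id 13, d 4).
Iteration 5: no rows with manager_id in {13}; recursion stops.
Total rows emitted: 12.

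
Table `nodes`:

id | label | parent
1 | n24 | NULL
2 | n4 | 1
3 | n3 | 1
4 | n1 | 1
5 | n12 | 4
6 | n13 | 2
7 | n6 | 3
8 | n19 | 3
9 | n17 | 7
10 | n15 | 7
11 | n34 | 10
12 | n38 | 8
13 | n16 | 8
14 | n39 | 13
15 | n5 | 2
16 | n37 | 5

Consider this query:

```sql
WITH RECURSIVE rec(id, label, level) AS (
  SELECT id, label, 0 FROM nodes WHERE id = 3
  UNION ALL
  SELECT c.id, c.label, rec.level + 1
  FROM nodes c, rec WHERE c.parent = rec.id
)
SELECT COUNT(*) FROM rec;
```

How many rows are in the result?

9

Base: id=3 (n3) at level 0.
Iteration 1: rows with parent in {3} -> n6 (id 7, level 1), n19 (id 8, level 1).
Iteration 2: rows with parent in {7,8} -> n17 (id 9, level 2), n15 (id 10, level 2), n38 (id 12, level 2), n16 (id 13, level 2).
Iteration 3: rows with parent in {9,10,12,13} -> n34 (id 11, level 3), n39 (id 14, level 3).
Iteration 4: no rows with parent in {11,14}; recursion stops.
Total rows emitted: 9.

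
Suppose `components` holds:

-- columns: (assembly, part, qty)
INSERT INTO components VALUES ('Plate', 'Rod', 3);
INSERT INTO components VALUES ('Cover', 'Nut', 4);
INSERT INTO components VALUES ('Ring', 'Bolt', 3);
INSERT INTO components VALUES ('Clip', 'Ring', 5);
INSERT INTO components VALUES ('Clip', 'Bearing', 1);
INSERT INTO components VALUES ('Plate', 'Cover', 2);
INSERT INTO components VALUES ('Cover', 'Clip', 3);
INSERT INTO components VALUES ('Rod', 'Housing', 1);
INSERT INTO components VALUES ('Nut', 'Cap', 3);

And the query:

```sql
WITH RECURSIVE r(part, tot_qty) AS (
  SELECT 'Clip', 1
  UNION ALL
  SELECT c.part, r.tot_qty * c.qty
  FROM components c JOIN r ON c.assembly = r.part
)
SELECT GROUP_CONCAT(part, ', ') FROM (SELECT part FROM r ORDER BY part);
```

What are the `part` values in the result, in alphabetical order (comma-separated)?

Base: (Clip, tot_qty=1).
Iteration 1: components of {Clip} -> Bearing = 1*1 = 1, Ring = 1*5 = 5.
Iteration 2: components of {Bearing,Ring} -> Bolt = 5*3 = 15.
Iteration 3: no further components; recursion stops.

Bearing, Bolt, Clip, Ring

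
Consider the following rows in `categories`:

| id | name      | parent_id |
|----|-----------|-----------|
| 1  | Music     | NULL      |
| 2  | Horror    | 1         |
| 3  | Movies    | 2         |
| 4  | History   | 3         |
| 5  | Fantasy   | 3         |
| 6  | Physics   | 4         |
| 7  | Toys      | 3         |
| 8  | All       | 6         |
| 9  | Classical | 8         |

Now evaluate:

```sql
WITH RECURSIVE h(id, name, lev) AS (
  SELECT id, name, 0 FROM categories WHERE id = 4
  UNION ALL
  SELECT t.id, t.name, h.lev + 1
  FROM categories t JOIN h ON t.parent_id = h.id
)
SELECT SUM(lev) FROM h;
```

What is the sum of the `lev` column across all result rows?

Base: id=4 (History) at lev 0.
Iteration 1: rows with parent_id in {4} -> Physics (id 6, lev 1).
Iteration 2: rows with parent_id in {6} -> All (id 8, lev 2).
Iteration 3: rows with parent_id in {8} -> Classical (id 9, lev 3).
Iteration 4: no rows with parent_id in {9}; recursion stops.
SUM(lev) = 0 + 1 + 2 + 3 = 6.

6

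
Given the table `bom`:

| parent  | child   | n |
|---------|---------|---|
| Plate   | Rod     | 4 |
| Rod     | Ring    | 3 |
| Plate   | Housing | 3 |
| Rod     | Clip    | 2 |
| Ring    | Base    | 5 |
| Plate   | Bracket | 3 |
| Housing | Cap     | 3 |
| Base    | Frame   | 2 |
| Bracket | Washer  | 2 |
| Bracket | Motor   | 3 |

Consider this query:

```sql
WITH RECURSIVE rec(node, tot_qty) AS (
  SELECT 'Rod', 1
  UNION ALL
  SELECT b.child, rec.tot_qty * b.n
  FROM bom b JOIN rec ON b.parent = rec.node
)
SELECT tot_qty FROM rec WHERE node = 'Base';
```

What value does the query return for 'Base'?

Base: (Rod, tot_qty=1).
Iteration 1: components of {Rod} -> Clip = 1*2 = 2, Ring = 1*3 = 3.
Iteration 2: components of {Clip,Ring} -> Base = 3*5 = 15.
Iteration 3: components of {Base} -> Frame = 15*2 = 30.
Iteration 4: no further components; recursion stops.

15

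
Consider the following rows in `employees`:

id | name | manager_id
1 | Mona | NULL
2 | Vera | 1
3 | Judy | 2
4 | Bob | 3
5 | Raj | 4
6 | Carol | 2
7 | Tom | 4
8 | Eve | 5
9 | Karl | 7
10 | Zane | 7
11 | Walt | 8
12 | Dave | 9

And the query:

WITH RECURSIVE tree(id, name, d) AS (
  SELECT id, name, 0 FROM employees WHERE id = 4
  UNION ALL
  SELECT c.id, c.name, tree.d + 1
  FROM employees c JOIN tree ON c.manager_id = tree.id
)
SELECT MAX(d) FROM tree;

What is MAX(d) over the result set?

3

Base: id=4 (Bob) at d 0.
Iteration 1: rows with manager_id in {4} -> Raj (id 5, d 1), Tom (id 7, d 1).
Iteration 2: rows with manager_id in {5,7} -> Eve (id 8, d 2), Karl (id 9, d 2), Zane (id 10, d 2).
Iteration 3: rows with manager_id in {8,9,10} -> Walt (id 11, d 3), Dave (id 12, d 3).
Iteration 4: no rows with manager_id in {11,12}; recursion stops.
d values: 0, 1, 1, 2, 2, 2, 3, 3; the maximum is 3.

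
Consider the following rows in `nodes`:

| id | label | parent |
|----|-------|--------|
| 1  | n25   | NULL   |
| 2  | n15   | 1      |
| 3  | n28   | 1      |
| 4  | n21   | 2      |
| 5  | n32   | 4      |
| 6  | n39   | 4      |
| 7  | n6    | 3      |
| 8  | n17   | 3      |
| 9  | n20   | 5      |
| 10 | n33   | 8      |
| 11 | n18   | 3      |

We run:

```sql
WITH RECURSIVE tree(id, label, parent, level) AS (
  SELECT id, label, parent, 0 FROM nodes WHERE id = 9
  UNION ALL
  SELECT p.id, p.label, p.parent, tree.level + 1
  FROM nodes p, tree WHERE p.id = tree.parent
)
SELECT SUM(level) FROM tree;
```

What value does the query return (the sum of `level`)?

Base: id=9 (n20), parent=5, level 0.
Iteration 1: join on id=5 -> n32 (id 5, parent=4, level 1).
Iteration 2: join on id=4 -> n21 (id 4, parent=2, level 2).
Iteration 3: join on id=2 -> n15 (id 2, parent=1, level 3).
Iteration 4: join on id=1 -> n25 (id 1, parent=NULL, level 4).
Iteration 5: parent is NULL; no match; recursion stops.
SUM(level) = 0 + 1 + 2 + 3 + 4 = 10.

10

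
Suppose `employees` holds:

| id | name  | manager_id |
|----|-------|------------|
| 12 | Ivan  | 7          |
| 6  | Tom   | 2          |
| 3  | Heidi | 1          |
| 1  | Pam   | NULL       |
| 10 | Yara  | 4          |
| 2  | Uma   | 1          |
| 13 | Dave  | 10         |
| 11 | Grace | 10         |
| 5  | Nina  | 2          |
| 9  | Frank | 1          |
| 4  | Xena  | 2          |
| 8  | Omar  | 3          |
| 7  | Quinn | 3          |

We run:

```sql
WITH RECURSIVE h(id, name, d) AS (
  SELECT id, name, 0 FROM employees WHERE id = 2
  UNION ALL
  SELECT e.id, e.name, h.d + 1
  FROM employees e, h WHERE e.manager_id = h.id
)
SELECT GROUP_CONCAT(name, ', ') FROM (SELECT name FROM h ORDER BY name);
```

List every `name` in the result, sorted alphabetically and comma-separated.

Dave, Grace, Nina, Tom, Uma, Xena, Yara

Base: id=2 (Uma) at d 0.
Iteration 1: rows with manager_id in {2} -> Xena (id 4, d 1), Nina (id 5, d 1), Tom (id 6, d 1).
Iteration 2: rows with manager_id in {4,5,6} -> Yara (id 10, d 2).
Iteration 3: rows with manager_id in {10} -> Grace (id 11, d 3), Dave (id 13, d 3).
Iteration 4: no rows with manager_id in {11,13}; recursion stops.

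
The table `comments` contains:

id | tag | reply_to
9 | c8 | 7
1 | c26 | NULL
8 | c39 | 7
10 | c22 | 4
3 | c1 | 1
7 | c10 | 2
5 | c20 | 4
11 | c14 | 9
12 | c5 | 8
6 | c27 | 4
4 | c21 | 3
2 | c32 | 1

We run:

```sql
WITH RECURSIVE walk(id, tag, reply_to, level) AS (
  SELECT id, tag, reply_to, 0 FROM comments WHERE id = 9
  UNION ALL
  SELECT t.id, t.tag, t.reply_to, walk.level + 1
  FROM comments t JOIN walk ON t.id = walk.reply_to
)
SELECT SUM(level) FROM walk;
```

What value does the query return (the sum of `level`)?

Base: id=9 (c8), reply_to=7, level 0.
Iteration 1: join on id=7 -> c10 (id 7, reply_to=2, level 1).
Iteration 2: join on id=2 -> c32 (id 2, reply_to=1, level 2).
Iteration 3: join on id=1 -> c26 (id 1, reply_to=NULL, level 3).
Iteration 4: reply_to is NULL; no match; recursion stops.
SUM(level) = 0 + 1 + 2 + 3 = 6.

6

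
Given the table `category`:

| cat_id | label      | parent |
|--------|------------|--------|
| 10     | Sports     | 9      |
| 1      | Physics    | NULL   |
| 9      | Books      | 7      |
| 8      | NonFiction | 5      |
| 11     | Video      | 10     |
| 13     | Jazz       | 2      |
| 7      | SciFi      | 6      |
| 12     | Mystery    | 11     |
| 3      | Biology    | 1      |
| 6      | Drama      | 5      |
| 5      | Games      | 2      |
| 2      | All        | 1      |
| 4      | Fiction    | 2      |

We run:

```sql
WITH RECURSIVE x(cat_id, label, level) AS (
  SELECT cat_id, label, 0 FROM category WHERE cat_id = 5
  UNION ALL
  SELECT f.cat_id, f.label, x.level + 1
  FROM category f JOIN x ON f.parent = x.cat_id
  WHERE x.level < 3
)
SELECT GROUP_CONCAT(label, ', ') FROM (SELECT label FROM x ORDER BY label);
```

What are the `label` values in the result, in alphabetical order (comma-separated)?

Books, Drama, Games, NonFiction, SciFi

Base: cat_id=5 (Games) at level 0.
Iteration 1: rows with parent in {5} -> Drama (id 6, level 1), NonFiction (id 8, level 1).
Iteration 2: rows with parent in {6,8} -> SciFi (id 7, level 2).
Iteration 3: rows with parent in {7} -> Books (id 9, level 3).
Iteration 4: level < 3 fails for all current rows; recursion stops.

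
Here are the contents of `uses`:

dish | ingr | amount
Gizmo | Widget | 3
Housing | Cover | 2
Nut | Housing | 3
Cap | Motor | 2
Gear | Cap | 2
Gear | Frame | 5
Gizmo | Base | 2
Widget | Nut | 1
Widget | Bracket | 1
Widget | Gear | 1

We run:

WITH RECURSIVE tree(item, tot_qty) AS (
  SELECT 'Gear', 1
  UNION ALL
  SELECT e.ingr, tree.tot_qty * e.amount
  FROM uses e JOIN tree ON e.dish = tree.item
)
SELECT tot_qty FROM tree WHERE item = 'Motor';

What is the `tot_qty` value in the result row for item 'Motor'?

4

Base: (Gear, tot_qty=1).
Iteration 1: components of {Gear} -> Cap = 1*2 = 2, Frame = 1*5 = 5.
Iteration 2: components of {Cap,Frame} -> Motor = 2*2 = 4.
Iteration 3: no further components; recursion stops.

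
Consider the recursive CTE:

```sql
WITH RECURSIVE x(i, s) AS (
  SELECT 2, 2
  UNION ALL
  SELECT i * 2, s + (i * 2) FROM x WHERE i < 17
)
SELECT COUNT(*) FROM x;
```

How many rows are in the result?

Base: i=2, s=2.
Iteration 1: 2 < 17 holds -> i = 2 * 2 = 4, s = 2 + 4 = 6.
Iteration 2: 4 < 17 holds -> i = 4 * 2 = 8, s = 6 + 8 = 14.
Iteration 3: 8 < 17 holds -> i = 8 * 2 = 16, s = 14 + 16 = 30.
Iteration 4: 16 < 17 holds -> i = 16 * 2 = 32, s = 30 + 32 = 62.
Iteration 5: 32 < 17 fails; recursion stops.
Total rows emitted: 5.

5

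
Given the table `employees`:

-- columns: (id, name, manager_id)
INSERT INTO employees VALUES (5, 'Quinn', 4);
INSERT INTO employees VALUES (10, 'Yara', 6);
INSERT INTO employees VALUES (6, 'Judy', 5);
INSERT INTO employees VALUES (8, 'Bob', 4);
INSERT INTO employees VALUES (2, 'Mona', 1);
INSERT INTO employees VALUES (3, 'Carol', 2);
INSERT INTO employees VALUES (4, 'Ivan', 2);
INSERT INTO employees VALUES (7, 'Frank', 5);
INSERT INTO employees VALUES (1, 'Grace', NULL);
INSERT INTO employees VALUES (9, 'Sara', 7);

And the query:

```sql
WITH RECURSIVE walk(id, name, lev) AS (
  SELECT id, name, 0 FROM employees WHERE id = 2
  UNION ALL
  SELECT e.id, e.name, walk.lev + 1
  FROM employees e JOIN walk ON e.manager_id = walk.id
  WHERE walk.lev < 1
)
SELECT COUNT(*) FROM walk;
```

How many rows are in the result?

3

Base: id=2 (Mona) at lev 0.
Iteration 1: rows with manager_id in {2} -> Carol (id 3, lev 1), Ivan (id 4, lev 1).
Iteration 2: lev < 1 fails for all current rows; recursion stops.
Total rows emitted: 3.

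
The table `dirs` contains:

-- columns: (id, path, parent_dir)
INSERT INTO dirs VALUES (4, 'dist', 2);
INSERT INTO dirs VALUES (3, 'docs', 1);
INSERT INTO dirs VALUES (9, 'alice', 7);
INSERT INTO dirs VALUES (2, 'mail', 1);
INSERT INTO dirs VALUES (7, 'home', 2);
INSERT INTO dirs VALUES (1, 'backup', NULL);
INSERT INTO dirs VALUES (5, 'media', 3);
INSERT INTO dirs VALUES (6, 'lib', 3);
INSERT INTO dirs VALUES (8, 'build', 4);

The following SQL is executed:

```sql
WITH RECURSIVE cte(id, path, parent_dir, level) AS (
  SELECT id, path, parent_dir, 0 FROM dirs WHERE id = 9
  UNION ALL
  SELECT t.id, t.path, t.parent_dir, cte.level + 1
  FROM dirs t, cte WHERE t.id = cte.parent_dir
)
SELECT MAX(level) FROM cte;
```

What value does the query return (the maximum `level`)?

3

Base: id=9 (alice), parent_dir=7, level 0.
Iteration 1: join on id=7 -> home (id 7, parent_dir=2, level 1).
Iteration 2: join on id=2 -> mail (id 2, parent_dir=1, level 2).
Iteration 3: join on id=1 -> backup (id 1, parent_dir=NULL, level 3).
Iteration 4: parent_dir is NULL; no match; recursion stops.
level values: 0, 1, 2, 3; the maximum is 3.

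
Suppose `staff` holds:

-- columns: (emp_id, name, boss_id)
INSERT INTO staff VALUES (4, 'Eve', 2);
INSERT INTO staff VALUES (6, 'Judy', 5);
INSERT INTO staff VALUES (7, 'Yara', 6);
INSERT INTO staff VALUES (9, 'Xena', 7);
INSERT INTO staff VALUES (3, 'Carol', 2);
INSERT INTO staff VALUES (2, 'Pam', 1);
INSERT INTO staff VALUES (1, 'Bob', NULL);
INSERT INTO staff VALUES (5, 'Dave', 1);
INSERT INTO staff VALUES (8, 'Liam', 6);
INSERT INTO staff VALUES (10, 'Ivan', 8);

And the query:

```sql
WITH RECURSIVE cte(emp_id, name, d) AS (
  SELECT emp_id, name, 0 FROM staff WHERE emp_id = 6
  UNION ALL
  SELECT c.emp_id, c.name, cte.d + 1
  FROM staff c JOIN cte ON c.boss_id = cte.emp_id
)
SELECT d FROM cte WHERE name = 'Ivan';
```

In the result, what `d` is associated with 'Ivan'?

Base: emp_id=6 (Judy) at d 0.
Iteration 1: rows with boss_id in {6} -> Yara (id 7, d 1), Liam (id 8, d 1).
Iteration 2: rows with boss_id in {7,8} -> Xena (id 9, d 2), Ivan (id 10, d 2).
Iteration 3: no rows with boss_id in {9,10}; recursion stops.

2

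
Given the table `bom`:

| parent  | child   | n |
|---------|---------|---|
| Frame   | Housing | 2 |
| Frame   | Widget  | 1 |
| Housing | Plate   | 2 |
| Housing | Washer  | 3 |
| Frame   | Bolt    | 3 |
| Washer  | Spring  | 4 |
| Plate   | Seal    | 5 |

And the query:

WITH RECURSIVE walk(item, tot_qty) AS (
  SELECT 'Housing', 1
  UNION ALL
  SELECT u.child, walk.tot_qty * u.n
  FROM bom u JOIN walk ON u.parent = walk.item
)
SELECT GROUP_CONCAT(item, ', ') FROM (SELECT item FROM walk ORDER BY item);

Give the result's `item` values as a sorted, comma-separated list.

Housing, Plate, Seal, Spring, Washer

Base: (Housing, tot_qty=1).
Iteration 1: components of {Housing} -> Plate = 1*2 = 2, Washer = 1*3 = 3.
Iteration 2: components of {Plate,Washer} -> Seal = 2*5 = 10, Spring = 3*4 = 12.
Iteration 3: no further components; recursion stops.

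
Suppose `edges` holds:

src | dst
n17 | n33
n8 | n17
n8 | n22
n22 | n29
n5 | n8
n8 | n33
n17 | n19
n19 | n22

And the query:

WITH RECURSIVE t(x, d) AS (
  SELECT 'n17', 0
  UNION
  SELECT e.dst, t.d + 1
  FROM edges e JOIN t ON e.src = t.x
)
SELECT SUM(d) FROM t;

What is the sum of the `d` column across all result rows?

7

Base: (n17, d=0).
Iteration 1: edges from {n17} -> (n19, d=1), (n33, d=1).
Iteration 2: edges from {n19,n33} -> (n22, d=2).
Iteration 3: edges from {n22} -> (n29, d=3).
Iteration 4: no outgoing edges from {n29}; recursion stops.
SUM(d) = 0 + 1 + 1 + 2 + 3 = 7.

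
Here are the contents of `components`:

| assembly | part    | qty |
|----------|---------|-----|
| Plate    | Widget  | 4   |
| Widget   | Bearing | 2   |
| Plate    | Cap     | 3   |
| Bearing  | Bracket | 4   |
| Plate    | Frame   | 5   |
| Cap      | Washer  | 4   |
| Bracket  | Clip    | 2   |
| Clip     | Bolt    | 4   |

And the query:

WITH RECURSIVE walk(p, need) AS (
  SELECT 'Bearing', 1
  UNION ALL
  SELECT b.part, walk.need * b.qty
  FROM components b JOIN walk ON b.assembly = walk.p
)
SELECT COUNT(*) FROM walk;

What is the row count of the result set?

4

Base: (Bearing, need=1).
Iteration 1: components of {Bearing} -> Bracket = 1*4 = 4.
Iteration 2: components of {Bracket} -> Clip = 4*2 = 8.
Iteration 3: components of {Clip} -> Bolt = 8*4 = 32.
Iteration 4: no further components; recursion stops.
Total rows emitted: 4.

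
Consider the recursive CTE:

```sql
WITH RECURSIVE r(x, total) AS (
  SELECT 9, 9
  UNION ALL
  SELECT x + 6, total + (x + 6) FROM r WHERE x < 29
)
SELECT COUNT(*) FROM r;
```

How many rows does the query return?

5

Base: x=9, total=9.
Iteration 1: 9 < 29 holds -> x = 9 + 6 = 15, total = 9 + 15 = 24.
Iteration 2: 15 < 29 holds -> x = 15 + 6 = 21, total = 24 + 21 = 45.
Iteration 3: 21 < 29 holds -> x = 21 + 6 = 27, total = 45 + 27 = 72.
Iteration 4: 27 < 29 holds -> x = 27 + 6 = 33, total = 72 + 33 = 105.
Iteration 5: 33 < 29 fails; recursion stops.
Total rows emitted: 5.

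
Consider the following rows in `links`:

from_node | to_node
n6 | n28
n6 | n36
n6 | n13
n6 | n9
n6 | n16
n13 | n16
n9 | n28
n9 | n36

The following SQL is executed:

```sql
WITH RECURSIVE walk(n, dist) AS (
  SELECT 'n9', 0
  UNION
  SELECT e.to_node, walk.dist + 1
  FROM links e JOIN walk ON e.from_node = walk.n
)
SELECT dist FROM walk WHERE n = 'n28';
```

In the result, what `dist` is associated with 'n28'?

1

Base: (n9, dist=0).
Iteration 1: edges from {n9} -> (n28, dist=1), (n36, dist=1).
Iteration 2: no outgoing edges from {n28,n36}; recursion stops.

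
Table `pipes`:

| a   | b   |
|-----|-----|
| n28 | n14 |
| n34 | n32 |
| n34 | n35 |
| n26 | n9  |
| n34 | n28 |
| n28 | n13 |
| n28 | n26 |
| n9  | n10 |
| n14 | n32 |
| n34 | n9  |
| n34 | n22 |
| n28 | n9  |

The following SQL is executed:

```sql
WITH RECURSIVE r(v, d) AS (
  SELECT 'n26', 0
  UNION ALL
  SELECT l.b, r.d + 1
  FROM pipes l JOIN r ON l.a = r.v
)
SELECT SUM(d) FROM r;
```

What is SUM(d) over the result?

3

Base: (n26, d=0).
Iteration 1: edges from {n26} -> (n9, d=1).
Iteration 2: edges from {n9} -> (n10, d=2).
Iteration 3: no outgoing edges from {n10}; recursion stops.
SUM(d) = 0 + 1 + 2 = 3.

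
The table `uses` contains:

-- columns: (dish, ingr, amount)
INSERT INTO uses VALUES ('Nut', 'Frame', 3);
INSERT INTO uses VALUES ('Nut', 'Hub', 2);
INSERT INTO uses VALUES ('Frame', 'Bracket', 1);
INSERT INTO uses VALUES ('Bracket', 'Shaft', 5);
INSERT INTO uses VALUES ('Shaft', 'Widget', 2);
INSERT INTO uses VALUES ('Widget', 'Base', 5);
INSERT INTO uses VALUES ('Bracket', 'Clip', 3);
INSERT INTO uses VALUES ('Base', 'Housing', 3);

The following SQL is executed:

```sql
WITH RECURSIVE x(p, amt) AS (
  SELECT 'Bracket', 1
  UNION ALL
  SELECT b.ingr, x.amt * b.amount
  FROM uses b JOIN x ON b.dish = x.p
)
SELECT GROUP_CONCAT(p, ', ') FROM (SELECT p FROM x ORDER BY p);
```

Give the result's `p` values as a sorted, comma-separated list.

Base: (Bracket, amt=1).
Iteration 1: components of {Bracket} -> Clip = 1*3 = 3, Shaft = 1*5 = 5.
Iteration 2: components of {Clip,Shaft} -> Widget = 5*2 = 10.
Iteration 3: components of {Widget} -> Base = 10*5 = 50.
Iteration 4: components of {Base} -> Housing = 50*3 = 150.
Iteration 5: no further components; recursion stops.

Base, Bracket, Clip, Housing, Shaft, Widget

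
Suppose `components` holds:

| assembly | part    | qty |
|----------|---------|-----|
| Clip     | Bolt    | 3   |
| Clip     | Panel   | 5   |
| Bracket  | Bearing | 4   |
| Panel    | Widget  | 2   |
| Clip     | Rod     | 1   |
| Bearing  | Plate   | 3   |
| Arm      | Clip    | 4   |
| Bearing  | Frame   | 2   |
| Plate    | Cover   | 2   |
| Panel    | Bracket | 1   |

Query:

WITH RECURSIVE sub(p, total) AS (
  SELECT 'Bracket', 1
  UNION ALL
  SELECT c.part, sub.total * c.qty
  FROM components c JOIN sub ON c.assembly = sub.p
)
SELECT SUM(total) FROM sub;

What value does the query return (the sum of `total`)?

Base: (Bracket, total=1).
Iteration 1: components of {Bracket} -> Bearing = 1*4 = 4.
Iteration 2: components of {Bearing} -> Frame = 4*2 = 8, Plate = 4*3 = 12.
Iteration 3: components of {Frame,Plate} -> Cover = 12*2 = 24.
Iteration 4: no further components; recursion stops.
SUM(total) = 1 + 4 + 8 + 12 + 24 = 49.

49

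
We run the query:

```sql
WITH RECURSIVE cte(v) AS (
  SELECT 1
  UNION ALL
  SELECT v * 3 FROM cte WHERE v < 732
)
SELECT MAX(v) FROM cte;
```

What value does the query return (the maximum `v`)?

Base: v=1.
Iteration 1: 1 < 732 holds -> v = 1 * 3 = 3.
Iteration 2: 3 < 732 holds -> v = 3 * 3 = 9.
Iteration 3: 9 < 732 holds -> v = 9 * 3 = 27.
Iteration 4: 27 < 732 holds -> v = 27 * 3 = 81.
Iteration 5: 81 < 732 holds -> v = 81 * 3 = 243.
Iteration 6: 243 < 732 holds -> v = 243 * 3 = 729.
Iteration 7: 729 < 732 holds -> v = 729 * 3 = 2187.
Iteration 8: 2187 < 732 fails; recursion stops.
v values: 1, 3, 9, 27, 81, 243, 729, 2187; the maximum is 2187.

2187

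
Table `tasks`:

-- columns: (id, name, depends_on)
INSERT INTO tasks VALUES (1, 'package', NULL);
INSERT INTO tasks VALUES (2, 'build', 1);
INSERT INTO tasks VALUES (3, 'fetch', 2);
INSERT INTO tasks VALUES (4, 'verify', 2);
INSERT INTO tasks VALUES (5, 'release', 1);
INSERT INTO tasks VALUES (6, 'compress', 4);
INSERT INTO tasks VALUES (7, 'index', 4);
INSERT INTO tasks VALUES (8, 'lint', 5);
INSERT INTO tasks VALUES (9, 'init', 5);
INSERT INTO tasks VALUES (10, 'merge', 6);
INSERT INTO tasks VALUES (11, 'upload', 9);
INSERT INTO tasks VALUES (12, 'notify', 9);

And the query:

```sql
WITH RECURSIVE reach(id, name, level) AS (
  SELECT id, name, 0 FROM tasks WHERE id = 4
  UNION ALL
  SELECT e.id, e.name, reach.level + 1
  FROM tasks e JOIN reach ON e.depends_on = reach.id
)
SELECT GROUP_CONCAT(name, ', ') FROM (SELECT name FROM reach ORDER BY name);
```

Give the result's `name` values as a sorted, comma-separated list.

Base: id=4 (verify) at level 0.
Iteration 1: rows with depends_on in {4} -> compress (id 6, level 1), index (id 7, level 1).
Iteration 2: rows with depends_on in {6,7} -> merge (id 10, level 2).
Iteration 3: no rows with depends_on in {10}; recursion stops.

compress, index, merge, verify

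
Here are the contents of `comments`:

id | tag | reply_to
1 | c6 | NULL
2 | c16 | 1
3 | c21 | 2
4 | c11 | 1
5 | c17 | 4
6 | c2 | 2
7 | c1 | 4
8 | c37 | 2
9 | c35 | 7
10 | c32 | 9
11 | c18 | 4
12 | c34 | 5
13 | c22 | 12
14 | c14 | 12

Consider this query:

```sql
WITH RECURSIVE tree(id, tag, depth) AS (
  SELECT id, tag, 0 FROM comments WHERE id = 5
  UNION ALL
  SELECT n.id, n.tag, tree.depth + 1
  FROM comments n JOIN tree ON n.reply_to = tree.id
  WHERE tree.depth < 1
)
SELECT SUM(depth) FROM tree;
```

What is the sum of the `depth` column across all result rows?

1

Base: id=5 (c17) at depth 0.
Iteration 1: rows with reply_to in {5} -> c34 (id 12, depth 1).
Iteration 2: depth < 1 fails for all current rows; recursion stops.
SUM(depth) = 0 + 1 = 1.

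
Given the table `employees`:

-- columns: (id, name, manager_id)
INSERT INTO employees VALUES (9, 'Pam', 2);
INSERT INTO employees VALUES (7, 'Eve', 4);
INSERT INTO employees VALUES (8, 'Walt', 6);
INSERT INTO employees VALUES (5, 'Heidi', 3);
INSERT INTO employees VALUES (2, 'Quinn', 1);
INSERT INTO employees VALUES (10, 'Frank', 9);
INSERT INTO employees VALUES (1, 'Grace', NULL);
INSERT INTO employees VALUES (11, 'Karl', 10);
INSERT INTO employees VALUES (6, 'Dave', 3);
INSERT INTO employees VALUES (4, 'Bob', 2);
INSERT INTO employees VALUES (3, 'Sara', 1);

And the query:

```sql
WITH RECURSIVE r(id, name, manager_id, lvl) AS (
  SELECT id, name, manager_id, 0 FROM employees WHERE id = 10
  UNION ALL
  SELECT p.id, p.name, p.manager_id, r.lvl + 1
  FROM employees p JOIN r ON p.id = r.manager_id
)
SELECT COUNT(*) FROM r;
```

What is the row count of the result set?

4

Base: id=10 (Frank), manager_id=9, lvl 0.
Iteration 1: join on id=9 -> Pam (id 9, manager_id=2, lvl 1).
Iteration 2: join on id=2 -> Quinn (id 2, manager_id=1, lvl 2).
Iteration 3: join on id=1 -> Grace (id 1, manager_id=NULL, lvl 3).
Iteration 4: manager_id is NULL; no match; recursion stops.
Total rows emitted: 4.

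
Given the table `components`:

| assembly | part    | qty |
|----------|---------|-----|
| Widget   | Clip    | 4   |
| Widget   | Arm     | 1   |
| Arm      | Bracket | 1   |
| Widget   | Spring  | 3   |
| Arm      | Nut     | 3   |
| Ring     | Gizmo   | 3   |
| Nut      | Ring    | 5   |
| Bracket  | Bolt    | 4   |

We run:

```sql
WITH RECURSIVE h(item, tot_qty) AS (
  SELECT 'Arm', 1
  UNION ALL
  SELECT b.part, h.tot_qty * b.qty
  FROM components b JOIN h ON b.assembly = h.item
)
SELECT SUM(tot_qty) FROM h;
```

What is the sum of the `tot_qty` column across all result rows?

Base: (Arm, tot_qty=1).
Iteration 1: components of {Arm} -> Bracket = 1*1 = 1, Nut = 1*3 = 3.
Iteration 2: components of {Bracket,Nut} -> Bolt = 1*4 = 4, Ring = 3*5 = 15.
Iteration 3: components of {Bolt,Ring} -> Gizmo = 15*3 = 45.
Iteration 4: no further components; recursion stops.
SUM(tot_qty) = 1 + 3 + 1 + 15 + 4 + 45 = 69.

69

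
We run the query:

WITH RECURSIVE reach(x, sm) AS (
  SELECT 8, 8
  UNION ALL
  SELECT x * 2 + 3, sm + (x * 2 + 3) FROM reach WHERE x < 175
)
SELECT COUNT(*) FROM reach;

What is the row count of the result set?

6

Base: x=8, sm=8.
Iteration 1: 8 < 175 holds -> x = 8 * 2 + 3 = 19, sm = 8 + 19 = 27.
Iteration 2: 19 < 175 holds -> x = 19 * 2 + 3 = 41, sm = 27 + 41 = 68.
Iteration 3: 41 < 175 holds -> x = 41 * 2 + 3 = 85, sm = 68 + 85 = 153.
Iteration 4: 85 < 175 holds -> x = 85 * 2 + 3 = 173, sm = 153 + 173 = 326.
Iteration 5: 173 < 175 holds -> x = 173 * 2 + 3 = 349, sm = 326 + 349 = 675.
Iteration 6: 349 < 175 fails; recursion stops.
Total rows emitted: 6.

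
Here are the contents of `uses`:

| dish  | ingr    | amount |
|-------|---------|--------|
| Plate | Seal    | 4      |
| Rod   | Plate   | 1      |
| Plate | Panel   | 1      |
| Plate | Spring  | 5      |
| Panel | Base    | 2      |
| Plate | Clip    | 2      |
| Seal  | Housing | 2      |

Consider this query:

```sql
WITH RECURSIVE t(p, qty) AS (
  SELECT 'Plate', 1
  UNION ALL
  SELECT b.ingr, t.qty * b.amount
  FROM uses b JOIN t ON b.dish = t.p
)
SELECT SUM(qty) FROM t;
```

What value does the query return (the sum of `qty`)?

23

Base: (Plate, qty=1).
Iteration 1: components of {Plate} -> Clip = 1*2 = 2, Panel = 1*1 = 1, Seal = 1*4 = 4, Spring = 1*5 = 5.
Iteration 2: components of {Clip,Panel,Seal,Spring} -> Base = 1*2 = 2, Housing = 4*2 = 8.
Iteration 3: no further components; recursion stops.
SUM(qty) = 1 + 1 + 4 + 2 + 5 + 2 + 8 = 23.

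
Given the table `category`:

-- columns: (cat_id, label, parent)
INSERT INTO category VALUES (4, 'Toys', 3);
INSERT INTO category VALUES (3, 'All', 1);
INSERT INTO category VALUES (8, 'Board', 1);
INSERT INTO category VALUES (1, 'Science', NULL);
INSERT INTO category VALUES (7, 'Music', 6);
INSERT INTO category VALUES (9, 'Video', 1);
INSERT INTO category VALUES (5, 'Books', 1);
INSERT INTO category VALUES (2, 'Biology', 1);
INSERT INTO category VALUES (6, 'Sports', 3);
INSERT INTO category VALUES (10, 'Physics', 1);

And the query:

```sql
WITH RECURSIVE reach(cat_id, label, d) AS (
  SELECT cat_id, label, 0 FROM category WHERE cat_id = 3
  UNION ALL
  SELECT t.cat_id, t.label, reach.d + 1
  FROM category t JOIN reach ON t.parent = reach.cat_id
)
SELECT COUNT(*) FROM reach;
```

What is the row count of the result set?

4

Base: cat_id=3 (All) at d 0.
Iteration 1: rows with parent in {3} -> Toys (id 4, d 1), Sports (id 6, d 1).
Iteration 2: rows with parent in {4,6} -> Music (id 7, d 2).
Iteration 3: no rows with parent in {7}; recursion stops.
Total rows emitted: 4.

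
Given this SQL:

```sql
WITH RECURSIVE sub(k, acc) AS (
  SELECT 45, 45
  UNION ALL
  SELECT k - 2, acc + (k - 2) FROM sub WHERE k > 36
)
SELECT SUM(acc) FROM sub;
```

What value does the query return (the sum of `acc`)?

875

Base: k=45, acc=45.
Iteration 1: 45 > 36 holds -> k = 45 - 2 = 43, acc = 45 + 43 = 88.
Iteration 2: 43 > 36 holds -> k = 43 - 2 = 41, acc = 88 + 41 = 129.
Iteration 3: 41 > 36 holds -> k = 41 - 2 = 39, acc = 129 + 39 = 168.
Iteration 4: 39 > 36 holds -> k = 39 - 2 = 37, acc = 168 + 37 = 205.
Iteration 5: 37 > 36 holds -> k = 37 - 2 = 35, acc = 205 + 35 = 240.
Iteration 6: 35 > 36 fails; recursion stops.
SUM(acc) = 45 + 88 + 129 + 168 + 205 + 240 = 875.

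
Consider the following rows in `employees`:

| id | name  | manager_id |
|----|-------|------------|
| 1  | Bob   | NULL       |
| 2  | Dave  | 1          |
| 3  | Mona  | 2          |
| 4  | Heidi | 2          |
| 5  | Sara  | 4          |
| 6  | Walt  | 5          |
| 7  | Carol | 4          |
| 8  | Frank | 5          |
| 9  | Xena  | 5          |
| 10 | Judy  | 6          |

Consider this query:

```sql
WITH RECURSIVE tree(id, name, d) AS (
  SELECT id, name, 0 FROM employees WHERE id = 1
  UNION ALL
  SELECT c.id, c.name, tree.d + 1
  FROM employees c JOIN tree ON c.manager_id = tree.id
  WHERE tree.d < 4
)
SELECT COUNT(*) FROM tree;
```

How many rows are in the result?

9

Base: id=1 (Bob) at d 0.
Iteration 1: rows with manager_id in {1} -> Dave (id 2, d 1).
Iteration 2: rows with manager_id in {2} -> Mona (id 3, d 2), Heidi (id 4, d 2).
Iteration 3: rows with manager_id in {3,4} -> Sara (id 5, d 3), Carol (id 7, d 3).
Iteration 4: rows with manager_id in {5,7} -> Walt (id 6, d 4), Frank (id 8, d 4), Xena (id 9, d 4).
Iteration 5: d < 4 fails for all current rows; recursion stops.
Total rows emitted: 9.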